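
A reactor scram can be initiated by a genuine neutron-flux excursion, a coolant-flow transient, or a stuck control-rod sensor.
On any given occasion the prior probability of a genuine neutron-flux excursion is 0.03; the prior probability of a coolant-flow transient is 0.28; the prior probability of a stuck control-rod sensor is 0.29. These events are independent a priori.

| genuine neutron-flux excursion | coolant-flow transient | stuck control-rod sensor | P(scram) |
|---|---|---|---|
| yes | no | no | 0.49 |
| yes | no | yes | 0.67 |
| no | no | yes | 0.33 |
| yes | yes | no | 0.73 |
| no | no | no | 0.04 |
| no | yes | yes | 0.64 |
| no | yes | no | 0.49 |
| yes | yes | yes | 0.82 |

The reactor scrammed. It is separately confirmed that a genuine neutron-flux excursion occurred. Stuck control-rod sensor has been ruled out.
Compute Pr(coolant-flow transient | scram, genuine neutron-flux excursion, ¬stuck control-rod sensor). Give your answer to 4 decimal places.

Pr(coolant-flow transient | scram, genuine neutron-flux excursion, ¬stuck control-rod sensor) ≈ 0.3668

P(scram | genuine neutron-flux excursion, ¬stuck control-rod sensor) = 0.49×0.72 + 0.73×0.28 = 0.352800 + 0.204400 = 0.557200
Restricting to configurations with coolant-flow transient present: 0.73×0.28 = 0.204400.
Hence the posterior is 0.204400/0.557200 ≈ 0.3668.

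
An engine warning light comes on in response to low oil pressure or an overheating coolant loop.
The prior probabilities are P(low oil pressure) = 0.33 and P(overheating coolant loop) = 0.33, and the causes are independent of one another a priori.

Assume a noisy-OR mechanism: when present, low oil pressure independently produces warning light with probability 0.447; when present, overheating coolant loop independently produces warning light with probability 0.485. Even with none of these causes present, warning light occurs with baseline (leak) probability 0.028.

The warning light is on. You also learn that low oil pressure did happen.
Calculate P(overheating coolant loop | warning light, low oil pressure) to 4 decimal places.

P(overheating coolant loop | warning light, low oil pressure) ≈ 0.4351

Under noisy-OR, P(warning light | causes) = 1 − (1−0.028)·∏(1−qᵢ) over the active causes.
Weight on overheating coolant loop=true, given the evidence: 0.723179·0.33 = 0.238649
Normalizer over all consistent configurations: 0.462484·0.67 + 0.723179·0.33 = 0.548513
P(overheating coolant loop | warning light, low oil pressure) = 0.238649/0.548513 ≈ 0.4351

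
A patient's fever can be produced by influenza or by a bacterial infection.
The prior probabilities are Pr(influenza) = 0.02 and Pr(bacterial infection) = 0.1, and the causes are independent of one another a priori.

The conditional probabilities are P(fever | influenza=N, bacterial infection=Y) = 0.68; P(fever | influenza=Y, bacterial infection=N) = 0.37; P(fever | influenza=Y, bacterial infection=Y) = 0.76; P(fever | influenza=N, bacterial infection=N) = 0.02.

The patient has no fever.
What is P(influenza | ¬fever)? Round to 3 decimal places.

P(influenza | ¬fever) ≈ 0.013

Numerator (weight on configurations with influenza): 0.011340 + 0.000480 = 0.011820
Denominator P(¬fever): 0.98·0.98·0.9 + 0.32·0.98·0.1 + 0.63·0.02·0.9 + 0.24·0.02·0.1 = 0.907540
P(influenza | ¬fever) = 0.011820/0.907540 ≈ 0.013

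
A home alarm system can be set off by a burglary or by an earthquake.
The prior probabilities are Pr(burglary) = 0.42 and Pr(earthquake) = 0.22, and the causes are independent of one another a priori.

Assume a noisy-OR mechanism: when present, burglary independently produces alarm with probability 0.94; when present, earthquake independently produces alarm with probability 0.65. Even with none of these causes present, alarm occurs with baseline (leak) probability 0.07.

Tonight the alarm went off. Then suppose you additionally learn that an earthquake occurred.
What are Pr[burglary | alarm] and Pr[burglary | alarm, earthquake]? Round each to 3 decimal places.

Under noisy-OR, P(alarm | causes) = 1 − (1−0.07)·∏(1−qᵢ) over the active causes.
For the numerator, keep only burglary=true terms: 0.309320 + 0.090595 = 0.399915
Normalizer over all consistent configurations: 0.07×0.58×0.78 + 0.6745×0.58×0.22 + 0.9442×0.42×0.78 + 0.98047×0.42×0.22 = 0.517649
Posterior = 0.399915 / 0.517649 ≈ 0.773

Now condition on the additional information:
P(alarm | earthquake) = 0.6745·0.58 + 0.98047·0.42 = 0.391210 + 0.411797 = 0.803007
Of this, 0.411797 comes from 0.98047·0.42 (the burglary=true cases).
So P(burglary | alarm, earthquake) = 0.411797/0.803007 ≈ 0.513.
Conditioning on earthquake lowers the posterior on burglary: the classic explaining-away effect in a common-effect structure.

Pr[burglary | alarm] ≈ 0.773; Pr[burglary | alarm, earthquake] ≈ 0.513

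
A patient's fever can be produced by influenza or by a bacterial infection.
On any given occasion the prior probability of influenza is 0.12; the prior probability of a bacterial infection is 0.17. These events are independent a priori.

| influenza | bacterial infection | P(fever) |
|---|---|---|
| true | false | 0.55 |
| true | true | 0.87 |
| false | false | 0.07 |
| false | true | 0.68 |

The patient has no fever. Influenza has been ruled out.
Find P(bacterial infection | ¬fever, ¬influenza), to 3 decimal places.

P(bacterial infection | ¬fever, ¬influenza) ≈ 0.066

Weight on bacterial infection=true, given the evidence: 0.32×0.17 = 0.054400
Normalizer over all consistent configurations: 0.93×0.83 + 0.32×0.17 = 0.826300
P(bacterial infection | ¬fever, ¬influenza) = 0.054400/0.826300 ≈ 0.066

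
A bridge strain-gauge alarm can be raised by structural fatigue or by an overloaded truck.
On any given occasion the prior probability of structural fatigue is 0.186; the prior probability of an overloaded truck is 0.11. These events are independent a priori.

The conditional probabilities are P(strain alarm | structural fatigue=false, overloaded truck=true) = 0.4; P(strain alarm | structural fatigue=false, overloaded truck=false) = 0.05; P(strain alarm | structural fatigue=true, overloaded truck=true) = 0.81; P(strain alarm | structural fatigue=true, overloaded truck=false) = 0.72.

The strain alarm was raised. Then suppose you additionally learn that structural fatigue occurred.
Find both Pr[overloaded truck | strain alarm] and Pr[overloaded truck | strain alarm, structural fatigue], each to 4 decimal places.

Weight on overloaded truck=true, given the evidence: 0.035816 + 0.016573 = 0.052389
Denominator P(strain alarm): 0.05·0.814·0.89 + 0.4·0.814·0.11 + 0.72·0.186·0.89 + 0.81·0.186·0.11 = 0.207801
P(overloaded truck | strain alarm) = 0.052389/0.207801 ≈ 0.2521

With the extra evidence:
P(strain alarm | structural fatigue) = 0.72×0.89 + 0.81×0.11 = 0.640800 + 0.089100 = 0.729900
The overloaded truck-present share is 0.81×0.11 = 0.089100.
P(overloaded truck | strain alarm, structural fatigue) = 0.089100 / 0.729900 ≈ 0.1221

Pr[overloaded truck | strain alarm] ≈ 0.2521; Pr[overloaded truck | strain alarm, structural fatigue] ≈ 0.1221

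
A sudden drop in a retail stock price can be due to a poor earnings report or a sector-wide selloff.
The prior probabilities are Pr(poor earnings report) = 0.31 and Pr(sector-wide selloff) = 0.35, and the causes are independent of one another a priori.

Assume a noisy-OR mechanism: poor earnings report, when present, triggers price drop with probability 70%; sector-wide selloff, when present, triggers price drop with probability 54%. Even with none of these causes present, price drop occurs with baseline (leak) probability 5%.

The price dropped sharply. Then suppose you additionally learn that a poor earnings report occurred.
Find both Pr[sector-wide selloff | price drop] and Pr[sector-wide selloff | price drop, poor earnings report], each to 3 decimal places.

Under noisy-OR, P(price drop | causes) = 1 − (1−0.05)·∏(1−qᵢ) over the active causes.
Enumerate the 4 (poor earnings report, sector-wide selloff) configurations and weight by the priors:
  P(price drop) = 0.05*0.69*0.65 + 0.563*0.69*0.35 + 0.715*0.31*0.65 + 0.8689*0.31*0.35
        = 0.022425 + 0.135964 + 0.144072 + 0.094276 = 0.396737
Configurations with sector-wide selloff contribute 0.230240, so
  P(sector-wide selloff | price drop) = 0.230240 / 0.396737 ≈ 0.580

Now condition on the additional information:
Weight on sector-wide selloff=true, given the evidence: 0.8689·0.35 = 0.304115
The normalizing constant is 0.715·0.65 + 0.8689·0.35 = 0.768865
P(sector-wide selloff | price drop, poor earnings report) = 0.304115/0.768865 ≈ 0.396
This is intercausal reasoning (explaining away): once poor earnings report accounts for the price drop, sector-wide selloff becomes less likely.

Pr[sector-wide selloff | price drop] ≈ 0.580; Pr[sector-wide selloff | price drop, poor earnings report] ≈ 0.396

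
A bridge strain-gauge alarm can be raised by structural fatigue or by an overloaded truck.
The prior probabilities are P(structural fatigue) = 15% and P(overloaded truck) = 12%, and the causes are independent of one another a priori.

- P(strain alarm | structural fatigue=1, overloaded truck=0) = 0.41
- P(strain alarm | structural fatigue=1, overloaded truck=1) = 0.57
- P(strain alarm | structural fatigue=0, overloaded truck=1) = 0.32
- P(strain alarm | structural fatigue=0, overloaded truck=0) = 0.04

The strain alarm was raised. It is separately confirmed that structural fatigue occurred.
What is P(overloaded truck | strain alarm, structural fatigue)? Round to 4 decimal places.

P(overloaded truck | strain alarm, structural fatigue) ≈ 0.1594

For the numerator, keep only overloaded truck=true terms: 0.57*0.12 = 0.068400
Denominator P(strain alarm | structural fatigue): 0.41*0.88 + 0.57*0.12 = 0.429200
P(overloaded truck | strain alarm, structural fatigue) = 0.068400/0.429200 ≈ 0.1594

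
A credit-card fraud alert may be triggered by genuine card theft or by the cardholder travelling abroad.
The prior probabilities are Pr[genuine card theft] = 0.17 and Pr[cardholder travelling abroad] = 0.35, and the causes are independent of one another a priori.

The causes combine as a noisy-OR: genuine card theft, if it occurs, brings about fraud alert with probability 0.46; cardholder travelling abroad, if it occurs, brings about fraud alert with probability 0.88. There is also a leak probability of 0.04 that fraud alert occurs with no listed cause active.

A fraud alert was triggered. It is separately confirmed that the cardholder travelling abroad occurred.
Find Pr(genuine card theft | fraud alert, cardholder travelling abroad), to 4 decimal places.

Pr(genuine card theft | fraud alert, cardholder travelling abroad) ≈ 0.1784

Under noisy-OR, P(fraud alert | causes) = 1 − (1−0.04)·∏(1−qᵢ) over the active causes.
By total probability over both values of genuine card theft:
  P(fraud alert | cardholder travelling abroad) = 0.8848×0.83 + 0.937792×0.17
        = 0.734384 + 0.159425 = 0.893809
The terms with genuine card theft present sum to 0.159425, so
  P(genuine card theft | fraud alert, cardholder travelling abroad) = 0.159425 / 0.893809 ≈ 0.1784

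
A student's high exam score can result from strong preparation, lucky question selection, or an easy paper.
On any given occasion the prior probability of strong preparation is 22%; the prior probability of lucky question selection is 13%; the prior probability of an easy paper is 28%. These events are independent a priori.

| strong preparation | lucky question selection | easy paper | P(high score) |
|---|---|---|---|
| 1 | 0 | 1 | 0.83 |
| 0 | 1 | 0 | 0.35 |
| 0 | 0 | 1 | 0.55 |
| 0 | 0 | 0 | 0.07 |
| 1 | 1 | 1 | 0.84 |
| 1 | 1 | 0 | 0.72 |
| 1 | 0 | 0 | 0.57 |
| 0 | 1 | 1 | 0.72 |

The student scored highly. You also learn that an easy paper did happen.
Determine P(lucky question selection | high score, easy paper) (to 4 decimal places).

P(high score | easy paper) = 0.55*0.78*0.87 + 0.72*0.78*0.13 + 0.83*0.22*0.87 + 0.84*0.22*0.13 = 0.373230 + 0.073008 + 0.158862 + 0.024024 = 0.629124
The lucky question selection-present share is 0.073008 + 0.024024 = 0.097032.
Hence the posterior is 0.097032/0.629124 ≈ 0.1542.

P(lucky question selection | high score, easy paper) ≈ 0.1542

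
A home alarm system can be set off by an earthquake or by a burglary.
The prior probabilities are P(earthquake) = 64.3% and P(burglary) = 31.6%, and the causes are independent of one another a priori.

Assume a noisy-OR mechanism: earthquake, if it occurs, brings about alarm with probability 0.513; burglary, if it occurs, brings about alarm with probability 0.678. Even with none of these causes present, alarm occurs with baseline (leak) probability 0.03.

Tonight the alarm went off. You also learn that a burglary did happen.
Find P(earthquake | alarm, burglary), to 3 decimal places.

P(earthquake | alarm, burglary) ≈ 0.690

Under noisy-OR, P(alarm | causes) = 1 − (1−0.03)·∏(1−qᵢ) over the active causes.
Enumerate both values of earthquake and weight by the priors:
  P(alarm | burglary) = 0.68766·0.357 + 0.84789·0.643
        = 0.245495 + 0.545193 = 0.790688
Keeping only the earthquake-present terms gives 0.545193, so
  P(earthquake | alarm, burglary) = 0.545193 / 0.790688 ≈ 0.690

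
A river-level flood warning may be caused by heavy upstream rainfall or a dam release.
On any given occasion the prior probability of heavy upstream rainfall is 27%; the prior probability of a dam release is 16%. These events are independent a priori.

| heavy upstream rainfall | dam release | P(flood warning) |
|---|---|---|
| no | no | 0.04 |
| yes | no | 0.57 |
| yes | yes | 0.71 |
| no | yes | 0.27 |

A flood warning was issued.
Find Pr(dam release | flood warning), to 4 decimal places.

Pr(dam release | flood warning) ≈ 0.2880

Enumerate the 4 (heavy upstream rainfall, dam release) configurations and weight by the priors:
  P(flood warning) = 0.04×0.73×0.84 + 0.27×0.73×0.16 + 0.57×0.27×0.84 + 0.71×0.27×0.16
        = 0.024528 + 0.031536 + 0.129276 + 0.030672 = 0.216012
Configurations with dam release contribute 0.062208, so
  P(dam release | flood warning) = 0.062208 / 0.216012 ≈ 0.2880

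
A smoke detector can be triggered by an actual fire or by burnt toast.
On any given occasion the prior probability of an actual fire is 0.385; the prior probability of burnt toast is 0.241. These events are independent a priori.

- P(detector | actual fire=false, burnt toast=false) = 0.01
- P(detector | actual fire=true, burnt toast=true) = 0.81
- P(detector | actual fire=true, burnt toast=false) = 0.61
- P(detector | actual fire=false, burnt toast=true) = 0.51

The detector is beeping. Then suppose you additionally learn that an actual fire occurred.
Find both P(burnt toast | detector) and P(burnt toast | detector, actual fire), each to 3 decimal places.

Weight on burnt toast=true, given the evidence: 0.075590 + 0.075156 = 0.150746
Denominator P(detector): 0.01·0.615·0.759 + 0.51·0.615·0.241 + 0.61·0.385·0.759 + 0.81·0.385·0.241 = 0.333665
Posterior = 0.150746 / 0.333665 ≈ 0.452

Now condition on the additional information:
P(detector | actual fire) = 0.61*0.759 + 0.81*0.241 = 0.462990 + 0.195210 = 0.658200
Restricting to configurations with burnt toast present: 0.81*0.241 = 0.195210.
Hence the posterior is 0.195210/0.658200 ≈ 0.297.
Conditioning on actual fire lowers the posterior on burnt toast: the classic explaining-away effect in a common-effect structure.

P(burnt toast | detector) ≈ 0.452; P(burnt toast | detector, actual fire) ≈ 0.297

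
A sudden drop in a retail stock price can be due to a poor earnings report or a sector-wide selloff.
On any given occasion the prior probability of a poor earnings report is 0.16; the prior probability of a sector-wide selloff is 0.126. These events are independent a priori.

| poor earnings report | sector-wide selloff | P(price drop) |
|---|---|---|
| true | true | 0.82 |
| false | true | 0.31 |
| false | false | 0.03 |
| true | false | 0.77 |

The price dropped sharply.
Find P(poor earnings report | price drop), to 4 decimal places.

P(poor earnings report | price drop) ≈ 0.6937

Enumerate the 4 (poor earnings report, sector-wide selloff) configurations and weight by the priors:
  P(price drop) = 0.03×0.84×0.874 + 0.31×0.84×0.126 + 0.77×0.16×0.874 + 0.82×0.16×0.126
        = 0.022025 + 0.032810 + 0.107677 + 0.016531 = 0.179043
Keeping only the poor earnings report-present terms gives 0.124208, so
  P(poor earnings report | price drop) = 0.124208 / 0.179043 ≈ 0.6937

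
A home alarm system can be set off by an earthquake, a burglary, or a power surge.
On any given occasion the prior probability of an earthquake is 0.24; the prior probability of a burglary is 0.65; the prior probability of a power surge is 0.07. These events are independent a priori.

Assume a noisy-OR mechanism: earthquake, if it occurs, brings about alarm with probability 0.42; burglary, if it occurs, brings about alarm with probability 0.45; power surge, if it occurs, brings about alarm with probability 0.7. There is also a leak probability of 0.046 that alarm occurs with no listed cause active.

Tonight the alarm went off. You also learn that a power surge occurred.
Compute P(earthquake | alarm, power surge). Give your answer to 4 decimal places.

P(earthquake | alarm, power surge) ≈ 0.2590

Under noisy-OR, P(alarm | causes) = 1 − (1−0.046)·∏(1−qᵢ) over the active causes.
P(alarm | power surge) = 0.7138*0.76*0.35 + 0.84259*0.76*0.65 + 0.834004*0.24*0.35 + 0.908702*0.24*0.65 = 0.189871 + 0.416239 + 0.070056 + 0.141758 = 0.817924
Restricting to configurations with earthquake present: 0.070056 + 0.141758 = 0.211814.
So P(earthquake | alarm, power surge) = 0.211814/0.817924 ≈ 0.2590.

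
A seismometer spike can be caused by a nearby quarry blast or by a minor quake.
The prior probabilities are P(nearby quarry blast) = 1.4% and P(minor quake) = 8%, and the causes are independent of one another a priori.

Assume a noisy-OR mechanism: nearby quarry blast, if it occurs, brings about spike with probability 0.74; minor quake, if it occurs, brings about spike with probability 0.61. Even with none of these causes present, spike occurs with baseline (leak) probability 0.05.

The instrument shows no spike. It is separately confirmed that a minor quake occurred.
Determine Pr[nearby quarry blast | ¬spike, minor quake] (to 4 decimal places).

Under noisy-OR, P(spike | causes) = 1 − (1−0.05)·∏(1−qᵢ) over the active causes.
Sum P(¬spike|·) weighted by the priors over both values of nearby quarry blast:
  P(¬spike | minor quake) = 0.3705*0.986 + 0.09633*0.014
        = 0.365313 + 0.001349 = 0.366662
Keeping only the nearby quarry blast-present terms gives 0.001349, so
  P(nearby quarry blast | ¬spike, minor quake) = 0.001349 / 0.366662 ≈ 0.0037

Pr[nearby quarry blast | ¬spike, minor quake] ≈ 0.0037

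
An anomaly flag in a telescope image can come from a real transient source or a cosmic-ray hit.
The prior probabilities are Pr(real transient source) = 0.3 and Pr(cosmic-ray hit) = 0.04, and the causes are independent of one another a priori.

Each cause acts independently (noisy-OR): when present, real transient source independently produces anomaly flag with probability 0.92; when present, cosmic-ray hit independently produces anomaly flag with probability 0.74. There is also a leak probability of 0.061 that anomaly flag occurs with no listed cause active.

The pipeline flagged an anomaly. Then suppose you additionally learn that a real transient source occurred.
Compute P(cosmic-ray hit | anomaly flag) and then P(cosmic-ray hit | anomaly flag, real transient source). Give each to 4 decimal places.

P(cosmic-ray hit | anomaly flag) ≈ 0.0968; P(cosmic-ray hit | anomaly flag, real transient source) ≈ 0.0423

Under noisy-OR, P(anomaly flag | causes) = 1 − (1−0.061)·∏(1−qᵢ) over the active causes.
Enumerate the 4 (real transient source, cosmic-ray hit) configurations and weight by the priors:
  P(anomaly flag) = 0.061×0.7×0.96 + 0.75586×0.7×0.04 + 0.92488×0.3×0.96 + 0.980469×0.3×0.04
        = 0.040992 + 0.021164 + 0.266365 + 0.011766 = 0.340287
Keeping only the cosmic-ray hit-present terms gives 0.032930, so
  P(cosmic-ray hit | anomaly flag) = 0.032930 / 0.340287 ≈ 0.0968

Now condition on the additional information:
For the numerator, keep only cosmic-ray hit=true terms: 0.980469·0.04 = 0.039219
Normalizer over all consistent configurations: 0.92488·0.96 + 0.980469·0.04 = 0.927104
P(cosmic-ray hit | anomaly flag, real transient source) = 0.039219/0.927104 ≈ 0.0423
— real transient source explains away the evidence for cosmic-ray hit.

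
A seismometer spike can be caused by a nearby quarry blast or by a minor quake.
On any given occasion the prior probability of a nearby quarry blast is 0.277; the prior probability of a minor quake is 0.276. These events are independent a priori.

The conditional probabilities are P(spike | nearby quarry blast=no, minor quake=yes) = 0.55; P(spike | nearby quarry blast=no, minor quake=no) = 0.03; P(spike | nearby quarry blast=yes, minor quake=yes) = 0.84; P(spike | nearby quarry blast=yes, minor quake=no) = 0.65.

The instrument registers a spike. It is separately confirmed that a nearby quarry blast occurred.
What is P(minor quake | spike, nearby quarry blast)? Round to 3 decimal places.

P(minor quake | spike, nearby quarry blast) ≈ 0.330

Numerator (weight on configurations with minor quake): 0.84×0.276 = 0.231840
Normalizer over all consistent configurations: 0.65×0.724 + 0.84×0.276 = 0.702440
P(minor quake | spike, nearby quarry blast) = 0.231840/0.702440 ≈ 0.330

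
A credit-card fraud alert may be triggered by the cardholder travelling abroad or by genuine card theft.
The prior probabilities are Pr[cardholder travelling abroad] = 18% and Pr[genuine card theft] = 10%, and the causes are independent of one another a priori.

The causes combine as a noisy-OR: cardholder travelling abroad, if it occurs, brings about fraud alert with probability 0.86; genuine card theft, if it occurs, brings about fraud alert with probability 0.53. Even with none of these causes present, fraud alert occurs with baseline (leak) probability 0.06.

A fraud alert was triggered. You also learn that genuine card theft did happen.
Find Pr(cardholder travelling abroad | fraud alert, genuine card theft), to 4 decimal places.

Under noisy-OR, P(fraud alert | causes) = 1 − (1−0.06)·∏(1−qᵢ) over the active causes.
P(fraud alert | genuine card theft) = 0.5582*0.82 + 0.938148*0.18 = 0.457724 + 0.168867 = 0.626591
Restricting to configurations with cardholder travelling abroad present: 0.938148*0.18 = 0.168867.
So P(cardholder travelling abroad | fraud alert, genuine card theft) = 0.168867/0.626591 ≈ 0.2695.

Pr(cardholder travelling abroad | fraud alert, genuine card theft) ≈ 0.2695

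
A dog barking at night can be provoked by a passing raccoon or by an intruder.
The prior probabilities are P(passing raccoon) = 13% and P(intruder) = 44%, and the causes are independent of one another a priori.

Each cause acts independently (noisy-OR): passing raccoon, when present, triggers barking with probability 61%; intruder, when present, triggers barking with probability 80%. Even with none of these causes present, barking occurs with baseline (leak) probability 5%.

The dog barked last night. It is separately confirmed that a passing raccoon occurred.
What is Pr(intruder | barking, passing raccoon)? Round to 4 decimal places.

Under noisy-OR, P(barking | causes) = 1 − (1−0.05)·∏(1−qᵢ) over the active causes.
By total probability over both values of intruder:
  P(barking | passing raccoon) = 0.6295*0.56 + 0.9259*0.44
        = 0.352520 + 0.407396 = 0.759916
Keeping only the intruder-present terms gives 0.407396, so
  P(intruder | barking, passing raccoon) = 0.407396 / 0.759916 ≈ 0.5361

Pr(intruder | barking, passing raccoon) ≈ 0.5361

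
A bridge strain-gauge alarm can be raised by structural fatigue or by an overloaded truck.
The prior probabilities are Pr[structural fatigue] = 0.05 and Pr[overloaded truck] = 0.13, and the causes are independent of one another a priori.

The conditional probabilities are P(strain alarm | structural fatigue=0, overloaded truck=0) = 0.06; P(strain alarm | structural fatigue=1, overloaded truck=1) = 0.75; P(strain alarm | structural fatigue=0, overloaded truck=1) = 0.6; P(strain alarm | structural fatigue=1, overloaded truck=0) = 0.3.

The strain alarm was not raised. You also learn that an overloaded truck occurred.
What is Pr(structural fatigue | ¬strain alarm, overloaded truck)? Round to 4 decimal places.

Pr(structural fatigue | ¬strain alarm, overloaded truck) ≈ 0.0318

P(¬strain alarm | overloaded truck) = 0.4·0.95 + 0.25·0.05 = 0.380000 + 0.012500 = 0.392500
Restricting to configurations with structural fatigue present: 0.25·0.05 = 0.012500.
P(structural fatigue | ¬strain alarm, overloaded truck) = 0.012500 / 0.392500 ≈ 0.0318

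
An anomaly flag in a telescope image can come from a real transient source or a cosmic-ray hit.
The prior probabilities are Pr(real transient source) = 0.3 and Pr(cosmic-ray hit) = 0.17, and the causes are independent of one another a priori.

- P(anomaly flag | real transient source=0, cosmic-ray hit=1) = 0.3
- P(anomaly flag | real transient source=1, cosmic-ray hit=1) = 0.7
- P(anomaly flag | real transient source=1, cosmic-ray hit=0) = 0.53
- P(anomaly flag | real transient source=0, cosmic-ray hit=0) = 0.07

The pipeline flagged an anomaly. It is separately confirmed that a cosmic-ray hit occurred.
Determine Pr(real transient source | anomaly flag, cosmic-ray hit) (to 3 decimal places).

Enumerate both values of real transient source and weight by the priors:
  P(anomaly flag | cosmic-ray hit) = 0.3·0.7 + 0.7·0.3
        = 0.210000 + 0.210000 = 0.420000
Configurations with real transient source contribute 0.210000, so
  P(real transient source | anomaly flag, cosmic-ray hit) = 0.210000 / 0.420000 ≈ 0.500

Pr(real transient source | anomaly flag, cosmic-ray hit) ≈ 0.500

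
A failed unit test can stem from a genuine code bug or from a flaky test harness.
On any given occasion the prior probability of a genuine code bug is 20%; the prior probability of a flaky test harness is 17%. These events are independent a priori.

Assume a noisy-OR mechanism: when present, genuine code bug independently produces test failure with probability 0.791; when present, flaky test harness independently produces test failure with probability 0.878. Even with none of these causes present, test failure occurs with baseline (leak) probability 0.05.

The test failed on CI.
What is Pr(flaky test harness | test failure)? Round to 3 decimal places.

Pr(flaky test harness | test failure) ≈ 0.480

Under noisy-OR, P(test failure | causes) = 1 − (1−0.05)·∏(1−qᵢ) over the active causes.
Enumerate the 4 (genuine code bug, flaky test harness) configurations and weight by the priors:
  P(test failure) = 0.05*0.8*0.83 + 0.8841*0.8*0.17 + 0.80145*0.2*0.83 + 0.975777*0.2*0.17
        = 0.033200 + 0.120238 + 0.133041 + 0.033176 = 0.319655
The terms with flaky test harness present sum to 0.153414, so
  P(flaky test harness | test failure) = 0.153414 / 0.319655 ≈ 0.480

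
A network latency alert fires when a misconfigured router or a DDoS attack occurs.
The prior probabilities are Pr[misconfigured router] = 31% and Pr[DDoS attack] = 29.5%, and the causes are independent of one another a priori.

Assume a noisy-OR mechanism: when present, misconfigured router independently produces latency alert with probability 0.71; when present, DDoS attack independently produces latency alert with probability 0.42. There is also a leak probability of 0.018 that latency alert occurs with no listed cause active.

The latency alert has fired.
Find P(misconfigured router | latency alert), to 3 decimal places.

Under noisy-OR, P(latency alert | causes) = 1 − (1−0.018)·∏(1−qᵢ) over the active causes.
By total probability over the 4 (misconfigured router, DDoS attack) configurations:
  P(latency alert) = 0.018×0.69×0.705 + 0.43044×0.69×0.295 + 0.71522×0.31×0.705 + 0.834828×0.31×0.295
        = 0.008756 + 0.087616 + 0.156311 + 0.076345 = 0.329028
Configurations with misconfigured router contribute 0.232656, so
  P(misconfigured router | latency alert) = 0.232656 / 0.329028 ≈ 0.707

P(misconfigured router | latency alert) ≈ 0.707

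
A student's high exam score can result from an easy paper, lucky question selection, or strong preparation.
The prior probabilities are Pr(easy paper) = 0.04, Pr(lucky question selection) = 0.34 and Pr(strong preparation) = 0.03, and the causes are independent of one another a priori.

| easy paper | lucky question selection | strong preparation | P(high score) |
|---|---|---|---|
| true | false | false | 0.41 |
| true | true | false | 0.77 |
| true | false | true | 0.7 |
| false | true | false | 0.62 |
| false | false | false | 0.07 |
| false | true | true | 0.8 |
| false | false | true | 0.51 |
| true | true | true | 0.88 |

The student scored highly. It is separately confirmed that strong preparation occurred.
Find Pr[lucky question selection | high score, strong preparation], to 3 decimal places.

Numerator (weight on configurations with lucky question selection): 0.261120 + 0.011968 = 0.273088
The normalizing constant is 0.51·0.96·0.66 + 0.8·0.96·0.34 + 0.7·0.04·0.66 + 0.88·0.04·0.34 = 0.614704
Posterior = 0.273088 / 0.614704 ≈ 0.444

Pr[lucky question selection | high score, strong preparation] ≈ 0.444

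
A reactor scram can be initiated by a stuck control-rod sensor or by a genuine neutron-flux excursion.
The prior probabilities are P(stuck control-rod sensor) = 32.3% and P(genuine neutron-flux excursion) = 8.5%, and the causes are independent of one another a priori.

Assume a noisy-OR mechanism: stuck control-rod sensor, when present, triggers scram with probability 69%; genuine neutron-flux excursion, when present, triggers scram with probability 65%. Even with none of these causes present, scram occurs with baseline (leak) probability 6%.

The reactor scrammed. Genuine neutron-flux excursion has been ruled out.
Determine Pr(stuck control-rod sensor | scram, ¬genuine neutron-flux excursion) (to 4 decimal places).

Pr(stuck control-rod sensor | scram, ¬genuine neutron-flux excursion) ≈ 0.8493

Under noisy-OR, P(scram | causes) = 1 − (1−0.06)·∏(1−qᵢ) over the active causes.
Numerator (weight on configurations with stuck control-rod sensor): 0.7086·0.323 = 0.228878
Normalizer over all consistent configurations: 0.06·0.677 + 0.7086·0.323 = 0.269498
Posterior = 0.228878 / 0.269498 ≈ 0.8493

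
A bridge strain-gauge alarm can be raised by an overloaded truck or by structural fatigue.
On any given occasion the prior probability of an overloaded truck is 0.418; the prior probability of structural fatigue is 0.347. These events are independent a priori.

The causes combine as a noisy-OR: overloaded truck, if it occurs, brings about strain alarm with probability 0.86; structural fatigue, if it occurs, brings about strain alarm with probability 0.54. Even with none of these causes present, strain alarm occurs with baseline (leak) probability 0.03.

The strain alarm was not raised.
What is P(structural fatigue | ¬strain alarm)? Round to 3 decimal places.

P(structural fatigue | ¬strain alarm) ≈ 0.196

Under noisy-OR, P(strain alarm | causes) = 1 − (1−0.03)·∏(1−qᵢ) over the active causes.
For the numerator, keep only structural fatigue=true terms: 0.090112 + 0.009061 = 0.099173
Denominator P(¬strain alarm): 0.97*0.582*0.653 + 0.4462*0.582*0.347 + 0.1358*0.418*0.653 + 0.062468*0.418*0.347 = 0.504885
P(structural fatigue | ¬strain alarm) = 0.099173/0.504885 ≈ 0.196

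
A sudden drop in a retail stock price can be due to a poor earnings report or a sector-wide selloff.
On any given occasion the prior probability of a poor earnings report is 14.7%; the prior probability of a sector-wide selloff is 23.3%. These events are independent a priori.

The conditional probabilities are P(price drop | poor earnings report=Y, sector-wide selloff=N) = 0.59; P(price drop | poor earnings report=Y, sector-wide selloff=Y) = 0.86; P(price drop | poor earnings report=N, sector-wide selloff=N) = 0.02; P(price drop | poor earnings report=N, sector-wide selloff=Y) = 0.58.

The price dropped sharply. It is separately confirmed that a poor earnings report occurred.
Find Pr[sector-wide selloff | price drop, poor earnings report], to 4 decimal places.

P(price drop | poor earnings report) = 0.59·0.767 + 0.86·0.233 = 0.452530 + 0.200380 = 0.652910
Of this, 0.200380 comes from 0.86·0.233 (the sector-wide selloff=true cases).
P(sector-wide selloff | price drop, poor earnings report) = 0.200380 / 0.652910 ≈ 0.3069

Pr[sector-wide selloff | price drop, poor earnings report] ≈ 0.3069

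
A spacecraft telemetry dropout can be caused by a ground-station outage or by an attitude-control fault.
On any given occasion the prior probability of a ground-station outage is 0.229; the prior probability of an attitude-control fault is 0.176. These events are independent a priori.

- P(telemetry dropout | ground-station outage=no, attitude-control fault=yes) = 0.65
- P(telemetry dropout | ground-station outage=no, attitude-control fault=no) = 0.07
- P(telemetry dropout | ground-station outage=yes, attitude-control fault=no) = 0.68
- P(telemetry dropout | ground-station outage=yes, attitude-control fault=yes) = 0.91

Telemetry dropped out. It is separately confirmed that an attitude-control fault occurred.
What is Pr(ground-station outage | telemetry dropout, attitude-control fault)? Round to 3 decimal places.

Pr(ground-station outage | telemetry dropout, attitude-control fault) ≈ 0.294

For the numerator, keep only ground-station outage=true terms: 0.91·0.229 = 0.208390
Normalizer over all consistent configurations: 0.65·0.771 + 0.91·0.229 = 0.709540
Posterior = 0.208390 / 0.709540 ≈ 0.294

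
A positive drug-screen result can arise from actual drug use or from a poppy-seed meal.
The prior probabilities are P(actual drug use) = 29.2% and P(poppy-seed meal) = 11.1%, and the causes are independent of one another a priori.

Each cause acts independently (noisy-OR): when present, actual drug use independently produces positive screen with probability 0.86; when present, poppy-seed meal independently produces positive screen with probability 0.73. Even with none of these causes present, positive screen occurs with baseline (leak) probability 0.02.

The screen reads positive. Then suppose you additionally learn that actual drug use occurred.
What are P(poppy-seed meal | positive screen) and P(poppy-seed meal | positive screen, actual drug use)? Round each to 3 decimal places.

P(poppy-seed meal | positive screen) ≈ 0.273; P(poppy-seed meal | positive screen, actual drug use) ≈ 0.122

Under noisy-OR, P(positive screen | causes) = 1 − (1−0.02)·∏(1−qᵢ) over the active causes.
Numerator (weight on configurations with poppy-seed meal): 0.057794 + 0.031211 = 0.089005
Normalizer over all consistent configurations: 0.02·0.708·0.889 + 0.7354·0.708·0.111 + 0.8628·0.292·0.889 + 0.962956·0.292·0.111 = 0.325566
Posterior = 0.089005 / 0.325566 ≈ 0.273

With the extra evidence:
Enumerate both values of poppy-seed meal and weight by the priors:
  P(positive screen | actual drug use) = 0.8628*0.889 + 0.962956*0.111
        = 0.767029 + 0.106888 = 0.873917
The terms with poppy-seed meal present sum to 0.106888, so
  P(poppy-seed meal | positive screen, actual drug use) = 0.106888 / 0.873917 ≈ 0.122
— actual drug use explains away the evidence for poppy-seed meal.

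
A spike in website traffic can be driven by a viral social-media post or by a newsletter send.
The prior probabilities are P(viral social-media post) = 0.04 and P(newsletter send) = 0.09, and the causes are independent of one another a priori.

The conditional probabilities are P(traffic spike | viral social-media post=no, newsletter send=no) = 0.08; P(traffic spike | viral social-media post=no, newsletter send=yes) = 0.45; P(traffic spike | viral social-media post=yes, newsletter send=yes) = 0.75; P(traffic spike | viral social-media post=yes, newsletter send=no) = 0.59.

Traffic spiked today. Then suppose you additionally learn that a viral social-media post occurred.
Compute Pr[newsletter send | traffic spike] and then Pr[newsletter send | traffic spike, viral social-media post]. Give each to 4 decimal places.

By total probability over the 4 (viral social-media post, newsletter send) configurations:
  P(traffic spike) = 0.08×0.96×0.91 + 0.45×0.96×0.09 + 0.59×0.04×0.91 + 0.75×0.04×0.09
        = 0.069888 + 0.038880 + 0.021476 + 0.002700 = 0.132944
Keeping only the newsletter send-present terms gives 0.041580, so
  P(newsletter send | traffic spike) = 0.041580 / 0.132944 ≈ 0.3128

With the extra evidence:
Sum P(traffic spike|·) weighted by the priors over both values of newsletter send:
  P(traffic spike | viral social-media post) = 0.59·0.91 + 0.75·0.09
        = 0.536900 + 0.067500 = 0.604400
The terms with newsletter send present sum to 0.067500, so
  P(newsletter send | traffic spike, viral social-media post) = 0.067500 / 0.604400 ≈ 0.1117
Conditioning on viral social-media post lowers the posterior on newsletter send: the classic explaining-away effect in a common-effect structure.

Pr[newsletter send | traffic spike] ≈ 0.3128; Pr[newsletter send | traffic spike, viral social-media post] ≈ 0.1117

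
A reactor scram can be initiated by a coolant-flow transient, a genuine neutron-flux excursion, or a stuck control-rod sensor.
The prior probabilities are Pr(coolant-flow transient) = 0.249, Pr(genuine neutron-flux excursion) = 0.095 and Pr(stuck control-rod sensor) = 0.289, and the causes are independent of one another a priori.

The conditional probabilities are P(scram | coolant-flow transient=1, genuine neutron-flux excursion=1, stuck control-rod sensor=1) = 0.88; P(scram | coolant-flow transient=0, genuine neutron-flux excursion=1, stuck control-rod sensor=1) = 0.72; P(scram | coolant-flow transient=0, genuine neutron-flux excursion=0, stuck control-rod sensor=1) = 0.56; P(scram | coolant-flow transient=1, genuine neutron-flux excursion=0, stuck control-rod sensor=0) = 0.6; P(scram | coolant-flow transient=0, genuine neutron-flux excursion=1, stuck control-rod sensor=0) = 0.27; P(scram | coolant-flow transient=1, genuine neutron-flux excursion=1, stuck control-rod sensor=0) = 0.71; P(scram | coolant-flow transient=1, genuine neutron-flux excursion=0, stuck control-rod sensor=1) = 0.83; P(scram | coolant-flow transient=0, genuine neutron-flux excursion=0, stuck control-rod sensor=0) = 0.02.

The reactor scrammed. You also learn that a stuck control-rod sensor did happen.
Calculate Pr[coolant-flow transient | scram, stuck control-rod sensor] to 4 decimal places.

Pr[coolant-flow transient | scram, stuck control-rod sensor] ≈ 0.3249

Numerator (weight on configurations with coolant-flow transient): 0.187036 + 0.020816 = 0.207852
The normalizing constant is 0.56×0.751×0.905 + 0.72×0.751×0.095 + 0.83×0.249×0.905 + 0.88×0.249×0.095 = 0.639827
Posterior = 0.207852 / 0.639827 ≈ 0.3249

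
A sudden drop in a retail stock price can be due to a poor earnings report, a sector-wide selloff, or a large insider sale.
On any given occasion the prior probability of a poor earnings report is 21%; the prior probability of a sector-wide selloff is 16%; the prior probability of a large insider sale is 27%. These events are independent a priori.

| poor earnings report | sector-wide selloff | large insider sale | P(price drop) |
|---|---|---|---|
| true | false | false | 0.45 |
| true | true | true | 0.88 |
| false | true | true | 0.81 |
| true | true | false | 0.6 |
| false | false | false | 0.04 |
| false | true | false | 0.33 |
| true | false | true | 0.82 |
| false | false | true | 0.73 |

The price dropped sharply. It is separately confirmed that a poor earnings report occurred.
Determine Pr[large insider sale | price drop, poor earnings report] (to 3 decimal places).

Pr[large insider sale | price drop, poor earnings report] ≈ 0.393

Numerator (weight on configurations with large insider sale): 0.185976 + 0.038016 = 0.223992
Normalizer over all consistent configurations: 0.45×0.84×0.73 + 0.82×0.84×0.27 + 0.6×0.16×0.73 + 0.88×0.16×0.27 = 0.570012
Posterior = 0.223992 / 0.570012 ≈ 0.393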